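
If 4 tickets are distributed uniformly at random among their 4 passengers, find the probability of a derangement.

Use the recurrence D(n) = (n-1)(D(n-1) + D(n-2)) with D(0)=1, D(1)=0.
Building up: D(2)=1, D(3)=2, D(4)=9.
Total arrangements: 4! = 24.
Probability = D(4)/4! = 3/8.

Final answer: D(4)/4! = 9/24 = 0.375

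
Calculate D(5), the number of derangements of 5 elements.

Use the recurrence D(n) = (n-1)(D(n-1) + D(n-2)) with D(0)=1, D(1)=0.
D(2) = 1 x (0 + 1) = 1
D(3) = 2 x (1 + 0) = 2
D(4) = 3 x (2 + 1) = 9
D(5) = 4 x (D(4) + D(3)) = 4 x (9 + 2)

Final answer: D(5) = 44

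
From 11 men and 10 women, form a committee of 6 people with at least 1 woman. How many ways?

Sum over valid woman counts:
C(10,1)C(11,5) = 4620
C(10,2)C(11,4) = 14850
C(10,3)C(11,3) = 19800
C(10,4)C(11,2) = 11550
C(10,5)C(11,1) = 2772
C(10,6)C(11,0) = 210
Total: 4620 + 14850 + 19800 + 11550 + 2772 + 210.

Final answer: 53802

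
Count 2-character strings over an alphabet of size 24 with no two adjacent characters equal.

Let g(n) count such strings. g(1) = 24, and each valid string of length n-1 extends in 23 ways (any symbol but the last), so g(n) = 23 g(n-1).
Total: g(2) = 24 x 23^1.

Final answer: 24 x 23^{1} = 552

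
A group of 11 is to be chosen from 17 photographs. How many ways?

C(17,11) = 17!/(11! x 6!).

Final answer: \binom{17}{11} = 12376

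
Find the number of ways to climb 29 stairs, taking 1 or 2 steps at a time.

Condition on the final move: it is a 1-step (f(n-1) ways to get there) or a 2-step (f(n-2) ways), so f(n) = f(n-1) + f(n-2), with f(1)=1, f(2)=2.
Iterating the recurrence: f(1)=1, f(2)=2, f(3)=3, f(4)=5, f(5)=8, f(6)=13, f(7)=21, f(8)=34, f(9)=55, f(10)=89, f(11)=144, f(12)=233, f(13)=377, f(14)=610, f(15)=987, f(16)=1597, f(17)=2584, f(18)=4181, f(19)=6765, f(20)=10946, f(21)=17711, f(22)=28657, f(23)=46368, f(24)=75025, f(25)=121393, f(26)=196418, f(27)=317811, f(28)=514229, f(29)=832040.

Final answer: 832040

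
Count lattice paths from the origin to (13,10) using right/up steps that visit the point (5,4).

Paths (0,0)->(5,4): C(9,4) = 126.
Paths (5,4)->(13,10): C(14,6) = 3003.
By multiplication principle: 126 x 3003.

Final answer: 378378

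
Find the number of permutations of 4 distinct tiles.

The number of ways to arrange 4 distinct objects is 4!.

Final answer: 4! = 24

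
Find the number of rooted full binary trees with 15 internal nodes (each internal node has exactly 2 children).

The structures are counted by the Catalan number C_n. Here n = 15.
C_n = (2n)!/(n!(n+1)!), so C_{15} = 30!/(15! x 16!) = C(30,15)/16 = 155117520/16.

Final answer: C_{15} = 9694845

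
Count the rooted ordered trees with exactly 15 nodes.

This is a standard Catalan-number count: the answer is C_n. Here n = 15 - 1 = 14.
C_n = C(2n,n) - C(2n,n+1), so C_{14} = C(28,14) - C(28,15) = 40116600 - 37442160.

Final answer: C_{14} = 2674440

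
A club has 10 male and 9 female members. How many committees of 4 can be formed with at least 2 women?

Sum over valid woman counts:
C(9,2)C(10,2) = 1620
C(9,3)C(10,1) = 840
C(9,4)C(10,0) = 126
Total: 1620 + 840 + 126.

Final answer: 2586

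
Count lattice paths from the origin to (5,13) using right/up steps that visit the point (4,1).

Paths (0,0)->(4,1): C(5,1) = 5.
Paths (4,1)->(5,13): C(13,12) = 13.
By multiplication principle: 5 x 13.

Final answer: 65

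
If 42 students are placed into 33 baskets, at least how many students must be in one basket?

By the pigeonhole principle: ceiling(42/33).

Final answer: 2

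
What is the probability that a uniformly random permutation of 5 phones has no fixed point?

Use the recurrence D(n) = (n-1)(D(n-1) + D(n-2)) with D(0)=1, D(1)=0.
Building up: D(2)=1, D(3)=2, D(4)=9, D(5)=44.
Total arrangements: 5! = 120.
Probability = D(5)/5! = 11/30.

Final answer: D(5)/5! = 44/120 = 0.366667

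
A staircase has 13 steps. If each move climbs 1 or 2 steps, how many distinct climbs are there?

Let f(n) be the number of climbs. Removing the last move (1 or 2 steps) gives f(n) = f(n-1) + f(n-2); base cases f(1)=1, f(2)=2.
Building up term by term: f(1)=1, f(2)=2, f(3)=3, f(4)=5, f(5)=8, f(6)=13, f(7)=21, f(8)=34, f(9)=55, f(10)=89, f(11)=144, f(12)=233, f(13)=377.

Final answer: 377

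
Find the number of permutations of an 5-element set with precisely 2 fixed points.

Choose which 2 elements are fixed: C(5,2) = 10.
Derange the remaining 3 using D(j) = (j-1)(D(j-1) + D(j-2)), D(0)=1, D(1)=0: D(2)=1, D(3)=2.
Total: 10 x 2.

Final answer: C(5,2) D(3) = 20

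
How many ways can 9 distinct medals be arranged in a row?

The number of ways to arrange 9 distinct objects is 9!.

Final answer: 9! = 362880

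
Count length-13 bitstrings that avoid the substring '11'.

Let a(n) count valid strings. If the last bit is 0 the prefix is any valid string of length n-1; if it is 1 the string must end in 01 with a valid prefix of length n-2. So a(n) = a(n-1) + a(n-2), a(1)=2, a(2)=3.
Computing successive values: a(1)=2, a(2)=3, a(3)=5, a(4)=8, a(5)=13, a(6)=21, a(7)=34, a(8)=55, a(9)=89, a(10)=144, a(11)=233, a(12)=377, a(13)=610.

Final answer: 610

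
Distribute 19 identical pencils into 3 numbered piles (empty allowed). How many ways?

Stars and bars: C(n+k-1, k-1) = C(21,2).

Final answer: C(21,2) = 210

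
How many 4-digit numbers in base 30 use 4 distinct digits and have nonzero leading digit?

The leading digit has 29 choices (anything but zero); the next has 29 (anything but the first), then 28, and so on, one fewer each time.
Total: 29 x 29 x 28 x 27.

Final answer: 635796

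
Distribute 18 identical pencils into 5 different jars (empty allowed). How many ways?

Stars and bars: C(n+k-1, k-1) = C(22,4).

Final answer: C(22,4) = 7315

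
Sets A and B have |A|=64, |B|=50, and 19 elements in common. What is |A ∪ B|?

|A union B| = |A| + |B| - |A intersect B| = 64 + 50 - 19.

Final answer: 95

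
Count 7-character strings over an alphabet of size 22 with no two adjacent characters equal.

First character: 22 choices. Each subsequent: 21 choices (must differ from the previous one).
Total: 22 x 21^6.

Final answer: 22 x 21^{6} = 1886854662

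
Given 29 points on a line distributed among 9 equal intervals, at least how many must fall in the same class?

By pigeonhole with 29 objects and 9 categories: ceiling(29/9).

Final answer: 4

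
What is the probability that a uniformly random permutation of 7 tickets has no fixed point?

D(n) = (n-1)(D(n-1) + D(n-2)), D(0)=1, D(1)=0.
Building up: D(2)=1, D(3)=2, D(4)=9, D(5)=44, D(6)=265, D(7)=1854.
Total arrangements: 7! = 5040.
Probability = D(7)/7! = 103/280.

Final answer: D(7)/7! = 1854/5040 = 0.367857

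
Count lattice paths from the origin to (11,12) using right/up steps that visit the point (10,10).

Paths (0,0)->(10,10): C(20,10) = 184756.
Paths (10,10)->(11,12): C(3,2) = 3.
By multiplication principle: 184756 x 3.

Final answer: 554268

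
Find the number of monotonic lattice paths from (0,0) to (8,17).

Each path has 8 right steps and 17 up steps in some order (25 steps total).
Choose which 17 of the 25 steps are up: C(25,17).

Final answer: C(25,17) = 1081575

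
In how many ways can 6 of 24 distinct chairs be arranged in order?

P(24,6) = 24!/(24-6)! = 24!/18!.

Final answer: P(24,6) = 96909120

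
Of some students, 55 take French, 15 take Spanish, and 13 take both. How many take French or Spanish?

|A union B| = |A| + |B| - |A intersect B| = 55 + 15 - 13.

Final answer: 57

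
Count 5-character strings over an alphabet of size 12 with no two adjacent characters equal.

First character: 12 choices. Each subsequent: 11 choices (must differ from the previous one).
Total: 12 x 11^4.

Final answer: 12 x 11^{4} = 175692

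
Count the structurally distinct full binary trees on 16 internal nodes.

This is counted by the nth Catalan number C_n. Here n = 16.
Using C_0 = 1 and C_(k+1) = C_k x 2(2k+1)/(k+2), build up term by term: C_1=1, C_2=2, C_3=5, C_4=14, C_5=42, C_6=132, C_7=429, C_8=1430, C_9=4862, C_10=16796, C_11=58786, C_12=208012, C_13=742900, C_14=2674440, C_15=9694845, C_16=35357670.

Final answer: C_{16} = 35357670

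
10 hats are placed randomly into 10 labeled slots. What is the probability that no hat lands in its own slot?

Derangements satisfy D(n) = (n-1)(D(n-1) + D(n-2)), starting from D(0)=1, D(1)=0.
Building up: D(2)=1, D(3)=2, D(4)=9, D(5)=44, D(6)=265, D(7)=1854, D(8)=14833, D(9)=133496, D(10)=1334961.
Total arrangements: 10! = 3628800.
Probability = D(10)/10! = 16481/44800.

Final answer: D(10)/10! = 1334961/3628800 = 0.367879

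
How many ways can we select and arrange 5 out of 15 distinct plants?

P(15,5) = 15!/(15-5)! = 15!/10!.

Final answer: P(15,5) = 360360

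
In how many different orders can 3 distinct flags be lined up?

The number of ways to arrange 3 distinct objects is 3!.

Final answer: 3! = 6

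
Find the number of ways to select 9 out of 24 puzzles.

C(24,9) = 24!/(9! x 15!).

Final answer: \binom{24}{9} = 1307504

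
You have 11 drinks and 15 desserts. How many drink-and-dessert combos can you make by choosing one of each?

By the multiplication principle: 11 x 15.

Final answer: 165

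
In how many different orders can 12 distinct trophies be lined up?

The number of ways to arrange 12 distinct objects is 12!.

Final answer: 12! = 479001600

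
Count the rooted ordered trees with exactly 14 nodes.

This is counted by the nth Catalan number C_n. Here n = 14 - 1 = 13.
C_n = C(2n,n)/(n+1), so C_{13} = C(26,13)/14 = 10400600/14.

Final answer: C_{13} = 742900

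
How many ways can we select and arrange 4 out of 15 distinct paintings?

P(15,4) = 15!/(15-4)! = 15!/11!.

Final answer: P(15,4) = 32760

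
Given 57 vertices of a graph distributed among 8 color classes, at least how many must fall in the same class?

By pigeonhole with 57 objects and 8 categories: ceiling(57/8).

Final answer: 8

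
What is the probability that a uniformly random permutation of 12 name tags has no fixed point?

D(n) = (n-1)(D(n-1) + D(n-2)), D(0)=1, D(1)=0.
Building up: D(2)=1, D(3)=2, D(4)=9, D(5)=44, D(6)=265, D(7)=1854, D(8)=14833, D(9)=133496, D(10)=1334961, D(11)=14684570, D(12)=176214841.
Total arrangements: 12! = 479001600.
Probability = D(12)/12! = 16019531/43545600.

Final answer: D(12)/12! = 176214841/479001600 = 0.367879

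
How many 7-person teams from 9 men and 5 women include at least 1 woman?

Sum over valid woman counts:
C(5,1)C(9,6) = 420
C(5,2)C(9,5) = 1260
C(5,3)C(9,4) = 1260
C(5,4)C(9,3) = 420
C(5,5)C(9,2) = 36
Total: 420 + 1260 + 1260 + 420 + 36.

Final answer: 3396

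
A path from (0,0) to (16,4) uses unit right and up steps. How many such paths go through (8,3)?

Paths (0,0)->(8,3): C(11,3) = 165.
Paths (8,3)->(16,4): C(9,1) = 9.
By multiplication principle: 165 x 9.

Final answer: 1485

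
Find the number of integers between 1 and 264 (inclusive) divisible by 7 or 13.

Multiples of 7: 37. Multiples of 13: 20. Of both (lcm=91): 2.
By inclusion-exclusion: 37 + 20 - 2.

Final answer: 55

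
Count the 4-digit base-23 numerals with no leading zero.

These are the integers in [23^3, 23^4), so the count is 23^4 - 23^3 = 22 x 23^3.

Final answer: 267674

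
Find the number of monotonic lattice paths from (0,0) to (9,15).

Each path has 9 right steps and 15 up steps in some order (24 steps total).
Choose which 15 of the 24 steps are up: C(24,15).

Final answer: C(24,15) = 1307504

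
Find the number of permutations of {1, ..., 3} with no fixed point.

Use the recurrence D(n) = (n-1)(D(n-1) + D(n-2)) with D(0)=1, D(1)=0.
D(2) = 1 x (0 + 1) = 1
D(3) = 2 x (D(2) + D(1)) = 2 x (1 + 0)

Final answer: D(3) = 2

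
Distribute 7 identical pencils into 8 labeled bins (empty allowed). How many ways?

Stars and bars: C(n+k-1, k-1) = C(14,7).

Final answer: C(14,7) = 3432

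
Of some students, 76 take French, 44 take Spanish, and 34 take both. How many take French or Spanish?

|A union B| = |A| + |B| - |A intersect B| = 76 + 44 - 34.

Final answer: 86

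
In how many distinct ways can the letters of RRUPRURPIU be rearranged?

Letters (I:1, P:2, R:4, U:3). Total letters: 10.
Permutations = 10!/(4! x 3! x 2!).

Final answer: 12600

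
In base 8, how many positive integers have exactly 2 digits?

Leading digit: 7 options (nonzero). Other 1 digit(s): 8 options each.
Total: 7 x 8^1.

Final answer: 56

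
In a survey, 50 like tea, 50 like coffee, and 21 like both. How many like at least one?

|A union B| = |A| + |B| - |A intersect B| = 50 + 50 - 21.

Final answer: 79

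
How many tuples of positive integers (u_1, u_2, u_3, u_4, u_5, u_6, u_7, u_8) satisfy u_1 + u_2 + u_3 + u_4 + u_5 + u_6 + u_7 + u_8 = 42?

Substitute u'_i = u_i - 1 (so u'_i >= 0). Then sum u'_i = 42 - 8 = 34.
Stars and bars: C(34+8-1, 8-1) = C(41,7).

Final answer: C(41,7) = 22481940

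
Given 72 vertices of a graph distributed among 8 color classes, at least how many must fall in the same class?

By pigeonhole with 72 objects and 8 categories: ceiling(72/8).

Final answer: 9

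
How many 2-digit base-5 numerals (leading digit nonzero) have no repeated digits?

First digit: 4 (nonzero). Second: 4 (not first). Third: 3, etc.
Total: 4 x 4.

Final answer: 16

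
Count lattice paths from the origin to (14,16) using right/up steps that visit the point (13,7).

Paths (0,0)->(13,7): C(20,7) = 77520.
Paths (13,7)->(14,16): C(10,9) = 10.
By multiplication principle: 77520 x 10.

Final answer: 775200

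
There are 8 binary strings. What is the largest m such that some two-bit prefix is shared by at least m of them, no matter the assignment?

There are 4 possible values for two-bit prefix. With 8 binary strings and 4 categories, by pigeonhole: ceiling(8/4).

Final answer: 2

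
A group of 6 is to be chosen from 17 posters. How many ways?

C(17,6) = 17!/(6! x 11!).

Final answer: \binom{17}{6} = 12376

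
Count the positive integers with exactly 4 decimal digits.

The leading digit cannot be 0 (9 options); the other 3 digits can be anything (10 options each).
Total: 9 x 10^3.

Final answer: 9000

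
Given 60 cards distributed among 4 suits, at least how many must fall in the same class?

By pigeonhole with 60 objects and 4 categories: ceiling(60/4).

Final answer: 15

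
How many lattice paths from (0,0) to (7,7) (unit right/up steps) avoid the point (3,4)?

Total paths to (7,7): C(14,7) = 3432.
Paths through (3,4): C(7,4) x C(7,3) = 1225.
Avoiding (3,4): 3432 - 1225.

Final answer: 2207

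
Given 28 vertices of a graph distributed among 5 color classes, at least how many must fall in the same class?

By pigeonhole with 28 objects and 5 categories: ceiling(28/5).

Final answer: 6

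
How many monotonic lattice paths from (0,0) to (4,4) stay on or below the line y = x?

Total monotonic paths to (4,4): C(8,4) = 70.
A path is bad iff it touches y = x + 1; reflecting its initial segment maps bad paths bijectively onto all paths to (3,5), of which there are C(8,5) = 56.
Valid Dyck paths: 70 - 56.
(Check: C(8,4) - C(8,5) = C(8,4)/5, the Catalan number C_{4}.)

Final answer: C_{4} = 14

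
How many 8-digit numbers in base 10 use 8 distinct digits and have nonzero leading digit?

First digit: 9 (nonzero). Second: 9 (not first). Third: 8, etc.
Total: 9 x 9 x 8 x 7 x 6 x 5 x 4 x 3.

Final answer: 1632960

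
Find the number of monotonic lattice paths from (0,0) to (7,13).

Each path has 7 right steps and 13 up steps in some order (20 steps total).
Choose which 13 of the 20 steps are up: C(20,13).

Final answer: C(20,13) = 77520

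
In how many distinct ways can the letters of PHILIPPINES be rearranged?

Letters (E:1, H:1, I:3, L:1, N:1, P:3, S:1). Total letters: 11.
Permutations = 11!/(3! x 3!).

Final answer: 1108800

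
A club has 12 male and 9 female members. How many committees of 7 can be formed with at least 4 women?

Sum over valid woman counts:
C(9,4)C(12,3) = 27720
C(9,5)C(12,2) = 8316
C(9,6)C(12,1) = 1008
C(9,7)C(12,0) = 36
Total: 27720 + 8316 + 1008 + 36.

Final answer: 37080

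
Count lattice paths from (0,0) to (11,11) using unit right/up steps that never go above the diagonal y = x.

Total monotonic paths to (11,11): C(22,11) = 705432.
By the reflection principle, paths that go above the diagonal number C(22,12) = 646646.
Valid Dyck paths: 705432 - 646646.
(Equivalently, C_{11} = C(22,11)/12 = 705432/12.)

Final answer: C_{11} = 58786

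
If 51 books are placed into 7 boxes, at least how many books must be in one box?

By the pigeonhole principle: ceiling(51/7).

Final answer: 8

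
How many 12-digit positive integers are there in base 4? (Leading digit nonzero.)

These are the integers in [4^11, 4^12), so the count is 4^12 - 4^11 = 3 x 4^11.

Final answer: 12582912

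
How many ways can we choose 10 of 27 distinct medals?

C(27,10) = 27!/(10! x 17!).

Final answer: \binom{27}{10} = 8436285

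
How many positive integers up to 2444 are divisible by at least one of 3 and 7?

Multiples of 3: 814. Multiples of 7: 349. Of both (lcm=21): 116.
By inclusion-exclusion: 814 + 349 - 116.

Final answer: 1047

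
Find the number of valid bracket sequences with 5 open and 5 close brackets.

This is counted by the nth Catalan number C_n. Here n = 5 (pairs).
C_n = C(2n,n)/(n+1), so C_{5} = C(10,5)/6 = 252/6.

Final answer: C_{5} = 42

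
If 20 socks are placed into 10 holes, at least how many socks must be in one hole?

By the pigeonhole principle: ceiling(20/10).

Final answer: 2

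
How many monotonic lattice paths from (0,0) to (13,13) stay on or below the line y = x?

Total monotonic paths to (13,13): C(26,13) = 10400600.
Paths that cross above y=x (reflection bijection): C(26,14) = 9657700.
Valid Dyck paths: 10400600 - 9657700.
(These counts are the Catalan numbers.)

Final answer: C_{13} = 742900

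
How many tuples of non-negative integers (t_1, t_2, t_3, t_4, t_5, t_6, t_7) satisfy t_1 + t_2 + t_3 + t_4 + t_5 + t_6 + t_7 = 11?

Stars and bars with 11 stars and 6 bars:
C(11+7-1, 7-1) = C(17,6).

Final answer: C(17,6) = 12376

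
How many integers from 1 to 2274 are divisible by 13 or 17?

Multiples of 13: 174. Multiples of 17: 133. Of both (lcm=221): 10.
By inclusion-exclusion: 174 + 133 - 10.

Final answer: 297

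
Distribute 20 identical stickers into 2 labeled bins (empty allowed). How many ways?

Stars and bars: C(n+k-1, k-1) = C(21,1).

Final answer: C(21,1) = 21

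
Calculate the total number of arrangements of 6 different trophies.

The number of ways to arrange 6 distinct objects is 6!.

Final answer: 6! = 720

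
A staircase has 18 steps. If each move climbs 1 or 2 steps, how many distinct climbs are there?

Let f(n) count the ways. The last step is size 1 or 2, so f(n) = f(n-1) + f(n-2) with f(1)=1, f(2)=2.
Iterating the recurrence: f(1)=1, f(2)=2, f(3)=3, f(4)=5, f(5)=8, f(6)=13, f(7)=21, f(8)=34, f(9)=55, f(10)=89, f(11)=144, f(12)=233, f(13)=377, f(14)=610, f(15)=987, f(16)=1597, f(17)=2584, f(18)=4181.

Final answer: 4181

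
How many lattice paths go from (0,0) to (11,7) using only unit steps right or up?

Each path has 11 right steps and 7 up steps in some order (18 steps total).
Choose which 7 of the 18 steps are up: C(18,7).

Final answer: C(18,7) = 31824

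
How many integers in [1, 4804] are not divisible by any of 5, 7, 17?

|div by 5|=960, |div by 7|=686, |div by 17|=282.
|div by 5&7|=137, |div by 5&17|=56, |div by 7&17|=40, |div by all|=8.
By inclusion-exclusion, divisible by at least one: 960+686+282-137-56-40+8 = 1703.
Not divisible by any: 4804 - 1703.

Final answer: 3101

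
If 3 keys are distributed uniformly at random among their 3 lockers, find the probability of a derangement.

Derangements satisfy D(n) = (n-1)(D(n-1) + D(n-2)), starting from D(0)=1, D(1)=0.
Building up: D(2)=1, D(3)=2.
Total arrangements: 3! = 6.
Probability = D(3)/3! = 1/3.

Final answer: D(3)/3! = 2/6 = 0.333333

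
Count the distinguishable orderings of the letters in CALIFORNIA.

Letters (A:2, C:1, F:1, I:2, L:1, N:1, O:1, R:1). Total letters: 10.
Permutations = 10!/(2! x 2!).

Final answer: 907200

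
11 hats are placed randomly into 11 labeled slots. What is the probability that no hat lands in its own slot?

Use the recurrence D(n) = (n-1)(D(n-1) + D(n-2)) with D(0)=1, D(1)=0.
Building up: D(2)=1, D(3)=2, D(4)=9, D(5)=44, D(6)=265, D(7)=1854, D(8)=14833, D(9)=133496, D(10)=1334961, D(11)=14684570.
Total arrangements: 11! = 39916800.
Probability = D(11)/11! = 1468457/3991680.

Final answer: D(11)/11! = 14684570/39916800 = 0.367879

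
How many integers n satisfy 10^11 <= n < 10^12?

These are the integers in [10^11, 10^12), so the count is 10^12 - 10^11 = 9 x 10^11.

Final answer: 900000000000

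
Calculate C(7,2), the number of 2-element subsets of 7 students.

C(7,2) = 7!/(2! x (7-2)!).

Final answer: C(7,2) = 21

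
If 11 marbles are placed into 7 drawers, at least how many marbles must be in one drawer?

By the pigeonhole principle: ceiling(11/7).

Final answer: 2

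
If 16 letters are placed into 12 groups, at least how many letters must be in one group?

By the pigeonhole principle: ceiling(16/12).

Final answer: 2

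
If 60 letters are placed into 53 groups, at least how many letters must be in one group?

By the pigeonhole principle: ceiling(60/53).

Final answer: 2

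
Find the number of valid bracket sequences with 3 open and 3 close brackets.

This is a standard Catalan-number count: the answer is C_n. Here n = 3 (pairs).
C_n = (2n)!/(n!(n+1)!), so C_{3} = 6!/(3! x 4!) = C(6,3)/4 = 20/4.

Final answer: C_{3} = 5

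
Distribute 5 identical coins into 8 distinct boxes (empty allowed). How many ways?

Stars and bars: C(n+k-1, k-1) = C(12,7).

Final answer: C(12,7) = 792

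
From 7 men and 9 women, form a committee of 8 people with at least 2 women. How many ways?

Sum over valid woman counts:
C(9,2)C(7,6) = 252
C(9,3)C(7,5) = 1764
C(9,4)C(7,4) = 4410
C(9,5)C(7,3) = 4410
C(9,6)C(7,2) = 1764
C(9,7)C(7,1) = 252
C(9,8)C(7,0) = 9
Total: 252 + 1764 + 4410 + 4410 + 1764 + 252 + 9.

Final answer: 12861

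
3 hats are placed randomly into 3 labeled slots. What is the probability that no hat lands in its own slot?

Use the recurrence D(n) = (n-1)(D(n-1) + D(n-2)) with D(0)=1, D(1)=0.
Building up: D(2)=1, D(3)=2.
Total arrangements: 3! = 6.
Probability = D(3)/3! = 1/3.

Final answer: D(3)/3! = 2/6 = 0.333333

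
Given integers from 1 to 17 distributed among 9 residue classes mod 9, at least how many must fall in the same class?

By pigeonhole with 17 objects and 9 categories: ceiling(17/9).

Final answer: 2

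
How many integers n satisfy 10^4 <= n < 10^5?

These are the integers in [10^4, 10^5), so the count is 10^5 - 10^4 = 9 x 10^4.

Final answer: 90000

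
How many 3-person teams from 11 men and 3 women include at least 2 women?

Sum over valid woman counts:
C(3,2)C(11,1) = 33
C(3,3)C(11,0) = 1
Total: 33 + 1.

Final answer: 34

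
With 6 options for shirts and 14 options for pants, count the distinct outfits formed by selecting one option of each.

By the multiplication principle: 6 x 14.

Final answer: 84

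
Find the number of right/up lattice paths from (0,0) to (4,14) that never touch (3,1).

Total paths to (4,14): C(18,14) = 3060.
Paths through (3,1): C(4,1) x C(14,13) = 56.
Avoiding (3,1): 3060 - 56.

Final answer: 3004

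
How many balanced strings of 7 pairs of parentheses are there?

The structures are counted by the Catalan number C_n. Here n = 7 (pairs).
C_n = C(2n,n) - C(2n,n+1), so C_{7} = C(14,7) - C(14,8) = 3432 - 3003.

Final answer: C_{7} = 429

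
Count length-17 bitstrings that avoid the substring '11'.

A valid string ends in 0 (append to any length-(n-1) valid string) or in 01 (append to any length-(n-2) valid string), so a(n) = a(n-1) + a(n-2) with a(1)=2, a(2)=3.
Computing successive values: a(1)=2, a(2)=3, a(3)=5, a(4)=8, a(5)=13, a(6)=21, a(7)=34, a(8)=55, a(9)=89, a(10)=144, a(11)=233, a(12)=377, a(13)=610, a(14)=987, a(15)=1597, a(16)=2584, a(17)=4181.

Final answer: 4181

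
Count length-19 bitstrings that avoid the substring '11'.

A valid string ends in 0 (append to any length-(n-1) valid string) or in 01 (append to any length-(n-2) valid string), so a(n) = a(n-1) + a(n-2) with a(1)=2, a(2)=3.
Building up term by term: a(1)=2, a(2)=3, a(3)=5, a(4)=8, a(5)=13, a(6)=21, a(7)=34, a(8)=55, a(9)=89, a(10)=144, a(11)=233, a(12)=377, a(13)=610, a(14)=987, a(15)=1597, a(16)=2584, a(17)=4181, a(18)=6765, a(19)=10946.

Final answer: 10946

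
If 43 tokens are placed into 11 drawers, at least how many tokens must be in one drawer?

By the pigeonhole principle: ceiling(43/11).

Final answer: 4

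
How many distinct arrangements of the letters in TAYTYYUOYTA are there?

Letters (A:2, O:1, T:3, U:1, Y:4). Total letters: 11.
Permutations = 11!/(4! x 3! x 2!).

Final answer: 138600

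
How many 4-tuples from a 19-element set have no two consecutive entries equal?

First character: 19 choices. Each subsequent: 18 choices (must differ from the previous one).
Total: 19 x 18^3.

Final answer: 19 x 18^{3} = 110808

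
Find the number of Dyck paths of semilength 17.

Total monotonic paths to (17,17): C(34,17) = 2333606220.
By the reflection principle, paths that go above the diagonal number C(34,18) = 2203961430.
Valid Dyck paths: 2333606220 - 2203961430.
(Equivalently, C_{17} = C(34,17)/18 = 2333606220/18.)

Final answer: C_{17} = 129644790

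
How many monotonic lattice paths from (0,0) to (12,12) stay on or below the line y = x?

Total monotonic paths to (12,12): C(24,12) = 2704156.
Paths that cross above y=x (reflection bijection): C(24,13) = 2496144.
Valid Dyck paths: 2704156 - 2496144.
(Equivalently, C_{12} = C(24,12)/13 = 2704156/13.)

Final answer: C_{12} = 208012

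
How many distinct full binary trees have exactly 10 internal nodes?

This is a standard Catalan-number count: the answer is C_n. Here n = 10.
C_n = (2n)!/(n!(n+1)!), so C_{10} = 20!/(10! x 11!) = C(20,10)/11 = 184756/11.

Final answer: C_{10} = 16796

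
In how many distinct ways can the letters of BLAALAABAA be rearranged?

Letters (A:6, B:2, L:2). Total letters: 10.
Permutations = 10!/(6! x 2! x 2!).

Final answer: 1260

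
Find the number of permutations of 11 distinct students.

The number of ways to arrange 11 distinct objects is 11!.

Final answer: 11! = 39916800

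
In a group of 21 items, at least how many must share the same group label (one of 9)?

There are 9 possible values for group label (one of 9). With 21 items and 9 categories, by pigeonhole: ceiling(21/9).

Final answer: 3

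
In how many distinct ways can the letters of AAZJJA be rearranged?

Letters (A:3, J:2, Z:1). Total letters: 6.
Permutations = 6!/(3! x 2!).

Final answer: 60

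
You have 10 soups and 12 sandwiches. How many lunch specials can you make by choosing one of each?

By the multiplication principle: 10 x 12.

Final answer: 120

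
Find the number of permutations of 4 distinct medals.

The number of ways to arrange 4 distinct objects is 4!.

Final answer: 4! = 24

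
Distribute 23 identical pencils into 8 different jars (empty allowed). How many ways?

Stars and bars: C(n+k-1, k-1) = C(30,7).

Final answer: C(30,7) = 2035800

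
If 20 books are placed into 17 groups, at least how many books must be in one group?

By the pigeonhole principle: ceiling(20/17).

Final answer: 2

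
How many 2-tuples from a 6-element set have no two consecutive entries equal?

First character: 6 choices. Each subsequent: 5 choices (must differ from the previous one).
Total: 6 x 5^1.

Final answer: 6 x 5^{1} = 30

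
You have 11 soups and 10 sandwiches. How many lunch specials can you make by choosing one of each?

By the multiplication principle: 11 x 10.

Final answer: 110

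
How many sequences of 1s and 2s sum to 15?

Let f(n) be the number of climbs. Removing the last move (1 or 2 steps) gives f(n) = f(n-1) + f(n-2); base cases f(1)=1, f(2)=2.
Building up term by term: f(1)=1, f(2)=2, f(3)=3, f(4)=5, f(5)=8, f(6)=13, f(7)=21, f(8)=34, f(9)=55, f(10)=89, f(11)=144, f(12)=233, f(13)=377, f(14)=610, f(15)=987.

Final answer: 987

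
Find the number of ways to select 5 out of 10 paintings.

C(10,5) = 10!/(5! x 5!).

Final answer: \binom{10}{5} = 252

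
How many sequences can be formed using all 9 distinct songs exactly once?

The number of ways to arrange 9 distinct objects is 9!.

Final answer: 9! = 362880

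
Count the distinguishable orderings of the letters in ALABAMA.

Letters (A:4, B:1, L:1, M:1). Total letters: 7.
Permutations = 7!/(4!).

Final answer: 210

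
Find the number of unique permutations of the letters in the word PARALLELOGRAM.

Letters (A:3, E:1, G:1, L:3, M:1, O:1, P:1, R:2). Total letters: 13.
Permutations = 13!/(3! x 3! x 2!).

Final answer: 86486400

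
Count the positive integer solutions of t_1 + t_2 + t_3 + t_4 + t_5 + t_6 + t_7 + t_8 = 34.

Substitute t'_i = t_i - 1 (so t'_i >= 0). Then sum t'_i = 34 - 8 = 26.
Stars and bars: C(26+8-1, 8-1) = C(33,7).

Final answer: C(33,7) = 4272048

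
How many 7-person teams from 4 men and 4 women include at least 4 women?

Sum over valid woman counts:
C(4,4)C(4,3).

Final answer: 4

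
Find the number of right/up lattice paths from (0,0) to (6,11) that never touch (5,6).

Total paths to (6,11): C(17,11) = 12376.
Paths through (5,6): C(11,6) x C(6,5) = 2772.
Avoiding (5,6): 12376 - 2772.

Final answer: 9604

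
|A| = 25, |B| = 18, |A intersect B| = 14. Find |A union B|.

|A union B| = |A| + |B| - |A intersect B| = 25 + 18 - 14.

Final answer: 29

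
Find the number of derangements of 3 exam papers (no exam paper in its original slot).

D(n) = (n-1)(D(n-1) + D(n-2)), D(0)=1, D(1)=0.
D(2) = 1 x (0 + 1) = 1
D(3) = 2 x (D(2) + D(1)) = 2 x (1 + 0)

Final answer: D(3) = 2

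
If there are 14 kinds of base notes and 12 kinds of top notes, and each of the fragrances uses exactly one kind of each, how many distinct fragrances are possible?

By the multiplication principle: 14 x 12.

Final answer: 168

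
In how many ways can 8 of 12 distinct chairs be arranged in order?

P(12,8) = 12!/(12-8)! = 12!/4!.

Final answer: P(12,8) = 19958400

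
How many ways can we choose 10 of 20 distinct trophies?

C(20,10) = 20!/(10! x 10!).

Final answer: \binom{20}{10} = 184756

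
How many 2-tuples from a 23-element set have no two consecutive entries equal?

First character: 23 choices. Each subsequent: 22 choices (must differ from the previous one).
Total: 23 x 22^1.

Final answer: 23 x 22^{1} = 506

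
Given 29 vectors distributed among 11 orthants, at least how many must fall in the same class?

By pigeonhole with 29 objects and 11 categories: ceiling(29/11).

Final answer: 3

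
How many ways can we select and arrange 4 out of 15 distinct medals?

P(15,4) = 15!/(15-4)! = 15!/11!.

Final answer: P(15,4) = 32760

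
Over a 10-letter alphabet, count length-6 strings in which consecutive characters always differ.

First character: 10 choices. Each subsequent: 9 choices (must differ from the previous one).
Total: 10 x 9^5.

Final answer: 10 x 9^{5} = 590490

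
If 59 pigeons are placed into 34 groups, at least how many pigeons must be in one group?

By the pigeonhole principle: ceiling(59/34).

Final answer: 2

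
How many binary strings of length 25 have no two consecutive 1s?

Classify by the final bit: ...0 gives a(n-1) strings, ...01 gives a(n-2) strings. Thus a(n) = a(n-1) + a(n-2) with a(1)=2, a(2)=3.
Iterating the recurrence: a(1)=2, a(2)=3, a(3)=5, a(4)=8, a(5)=13, a(6)=21, a(7)=34, a(8)=55, a(9)=89, a(10)=144, a(11)=233, a(12)=377, a(13)=610, a(14)=987, a(15)=1597, a(16)=2584, a(17)=4181, a(18)=6765, a(19)=10946, a(20)=17711, a(21)=28657, a(22)=46368, a(23)=75025, a(24)=121393, a(25)=196418.

Final answer: 196418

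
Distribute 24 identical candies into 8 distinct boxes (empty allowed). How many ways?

Stars and bars: C(n+k-1, k-1) = C(31,7).

Final answer: C(31,7) = 2629575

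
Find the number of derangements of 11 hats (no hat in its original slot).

D(n) = (n-1)(D(n-1) + D(n-2)), D(0)=1, D(1)=0.
D(2) = 1 x (0 + 1) = 1
D(3) = 2 x (1 + 0) = 2
D(4) = 3 x (2 + 1) = 9
D(5) = 4 x (9 + 2) = 44
D(6) = 5 x (44 + 9) = 265
D(7) = 6 x (265 + 44) = 1854
D(8) = 7 x (1854 + 265) = 14833
D(9) = 8 x (14833 + 1854) = 133496
D(10) = 9 x (133496 + 14833) = 1334961
D(11) = 10 x (D(10) + D(9)) = 10 x (1334961 + 133496)

Final answer: D(11) = 14684570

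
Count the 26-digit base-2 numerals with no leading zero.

Leading digit: 1 options (nonzero). Other 25 digit(s): 2 options each.
Total: 1 x 2^25.

Final answer: 33554432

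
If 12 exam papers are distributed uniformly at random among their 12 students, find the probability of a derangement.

Use the recurrence D(n) = (n-1)(D(n-1) + D(n-2)) with D(0)=1, D(1)=0.
Building up: D(2)=1, D(3)=2, D(4)=9, D(5)=44, D(6)=265, D(7)=1854, D(8)=14833, D(9)=133496, D(10)=1334961, D(11)=14684570, D(12)=176214841.
Total arrangements: 12! = 479001600.
Probability = D(12)/12! = 16019531/43545600.

Final answer: D(12)/12! = 176214841/479001600 = 0.367879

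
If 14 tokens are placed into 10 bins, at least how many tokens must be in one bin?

By the pigeonhole principle: ceiling(14/10).

Final answer: 2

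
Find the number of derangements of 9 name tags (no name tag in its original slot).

Derangements satisfy D(n) = (n-1)(D(n-1) + D(n-2)), starting from D(0)=1, D(1)=0.
D(2) = 1 x (0 + 1) = 1
D(3) = 2 x (1 + 0) = 2
D(4) = 3 x (2 + 1) = 9
D(5) = 4 x (9 + 2) = 44
D(6) = 5 x (44 + 9) = 265
D(7) = 6 x (265 + 44) = 1854
D(8) = 7 x (1854 + 265) = 14833
D(9) = 8 x (D(8) + D(7)) = 8 x (14833 + 1854)

Final answer: D(9) = 133496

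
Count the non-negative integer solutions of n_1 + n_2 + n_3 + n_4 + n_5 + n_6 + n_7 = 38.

Stars and bars with 38 stars and 6 bars:
C(38+7-1, 7-1) = C(44,6).

Final answer: C(44,6) = 7059052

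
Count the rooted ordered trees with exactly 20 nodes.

The structures are counted by the Catalan number C_n. Here n = 20 - 1 = 19.
C_n = (2n)!/(n!(n+1)!), so C_{19} = 38!/(19! x 20!) = C(38,19)/20 = 35345263800/20.

Final answer: C_{19} = 1767263190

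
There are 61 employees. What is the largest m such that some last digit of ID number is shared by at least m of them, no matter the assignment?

There are 10 possible values for last digit of ID number. With 61 employees and 10 categories, by pigeonhole: ceiling(61/10).

Final answer: 7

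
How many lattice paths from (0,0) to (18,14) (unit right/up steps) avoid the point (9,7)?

Total paths to (18,14): C(32,14) = 471435600.
Paths through (9,7): C(16,7) x C(16,7) = 130873600.
Avoiding (9,7): 471435600 - 130873600.

Final answer: 340562000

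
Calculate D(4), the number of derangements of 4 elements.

D(n) = (n-1)(D(n-1) + D(n-2)), D(0)=1, D(1)=0.
D(2) = 1 x (0 + 1) = 1
D(3) = 2 x (1 + 0) = 2
D(4) = 3 x (D(3) + D(2)) = 3 x (2 + 1)

Final answer: D(4) = 9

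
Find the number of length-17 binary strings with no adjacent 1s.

Classify by the final bit: ...0 gives a(n-1) strings, ...01 gives a(n-2) strings. Thus a(n) = a(n-1) + a(n-2) with a(1)=2, a(2)=3.
Iterating the recurrence: a(1)=2, a(2)=3, a(3)=5, a(4)=8, a(5)=13, a(6)=21, a(7)=34, a(8)=55, a(9)=89, a(10)=144, a(11)=233, a(12)=377, a(13)=610, a(14)=987, a(15)=1597, a(16)=2584, a(17)=4181.

Final answer: 4181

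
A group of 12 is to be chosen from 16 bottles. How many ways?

C(16,12) = 16!/(12! x 4!).

Final answer: \binom{16}{12} = 1820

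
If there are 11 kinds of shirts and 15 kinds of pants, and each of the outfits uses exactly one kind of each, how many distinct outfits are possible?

By the multiplication principle: 11 x 15.

Final answer: 165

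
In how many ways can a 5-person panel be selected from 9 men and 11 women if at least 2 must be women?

Sum over valid woman counts:
C(11,2)C(9,3) = 4620
C(11,3)C(9,2) = 5940
C(11,4)C(9,1) = 2970
C(11,5)C(9,0) = 462
Total: 4620 + 5940 + 2970 + 462.

Final answer: 13992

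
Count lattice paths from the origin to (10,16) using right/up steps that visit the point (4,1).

Paths (0,0)->(4,1): C(5,1) = 5.
Paths (4,1)->(10,16): C(21,15) = 54264.
By multiplication principle: 5 x 54264.

Final answer: 271320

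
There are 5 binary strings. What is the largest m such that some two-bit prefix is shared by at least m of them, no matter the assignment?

There are 4 possible values for two-bit prefix. With 5 binary strings and 4 categories, by pigeonhole: ceiling(5/4).

Final answer: 2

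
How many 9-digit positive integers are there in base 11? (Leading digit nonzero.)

These are the integers in [11^8, 11^9), so the count is 11^9 - 11^8 = 10 x 11^8.

Final answer: 2143588810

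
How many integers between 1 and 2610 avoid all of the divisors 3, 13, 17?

|div by 3|=870, |div by 13|=200, |div by 17|=153.
|div by 3&13|=66, |div by 3&17|=51, |div by 13&17|=11, |div by all|=3.
By inclusion-exclusion, divisible by at least one: 870+200+153-66-51-11+3 = 1098.
Not divisible by any: 2610 - 1098.

Final answer: 1512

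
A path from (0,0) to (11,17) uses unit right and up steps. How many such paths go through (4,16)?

Paths (0,0)->(4,16): C(20,16) = 4845.
Paths (4,16)->(11,17): C(8,1) = 8.
By multiplication principle: 4845 x 8.

Final answer: 38760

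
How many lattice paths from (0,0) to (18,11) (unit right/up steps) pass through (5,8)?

Paths (0,0)->(5,8): C(13,8) = 1287.
Paths (5,8)->(18,11): C(16,3) = 560.
By multiplication principle: 1287 x 560.

Final answer: 720720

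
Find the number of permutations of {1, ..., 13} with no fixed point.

Derangements satisfy D(n) = (n-1)(D(n-1) + D(n-2)), starting from D(0)=1, D(1)=0.
D(2) = 1 x (0 + 1) = 1
D(3) = 2 x (1 + 0) = 2
D(4) = 3 x (2 + 1) = 9
D(5) = 4 x (9 + 2) = 44
D(6) = 5 x (44 + 9) = 265
D(7) = 6 x (265 + 44) = 1854
D(8) = 7 x (1854 + 265) = 14833
D(9) = 8 x (14833 + 1854) = 133496
D(10) = 9 x (133496 + 14833) = 1334961
D(11) = 10 x (1334961 + 133496) = 14684570
D(12) = 11 x (14684570 + 1334961) = 176214841
D(13) = 12 x (D(12) + D(11)) = 12 x (176214841 + 14684570)

Final answer: D(13) = 2290792932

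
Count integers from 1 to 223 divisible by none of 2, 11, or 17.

|div by 2|=111, |div by 11|=20, |div by 17|=13.
|div by 2&11|=10, |div by 2&17|=6, |div by 11&17|=1, |div by all|=0.
By inclusion-exclusion, divisible by at least one: 111+20+13-10-6-1+0 = 127.
Not divisible by any: 223 - 127.

Final answer: 96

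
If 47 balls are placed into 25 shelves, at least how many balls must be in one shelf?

By the pigeonhole principle: ceiling(47/25).

Final answer: 2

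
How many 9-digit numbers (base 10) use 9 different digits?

First digit: 9 (not 0). Second: 9 (not first). Third: 8, etc.
Total: 9 x 9 x 8 x 7 x 6 x 5 x 4 x 3 x 2.

Final answer: 3265920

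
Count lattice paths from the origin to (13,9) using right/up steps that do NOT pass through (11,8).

Total paths to (13,9): C(22,9) = 497420.
Paths through (11,8): C(19,8) x C(3,1) = 226746.
Avoiding (11,8): 497420 - 226746.

Final answer: 270674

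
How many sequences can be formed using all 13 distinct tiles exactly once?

The number of ways to arrange 13 distinct objects is 13!.

Final answer: 13! = 6227020800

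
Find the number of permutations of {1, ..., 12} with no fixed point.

D(n) = (n-1)(D(n-1) + D(n-2)), D(0)=1, D(1)=0.
Building up: D(2)=1, D(3)=2, D(4)=9, D(5)=44, D(6)=265, D(7)=1854, D(8)=14833, D(9)=133496, D(10)=1334961, D(11)=14684570.
D(12) = 11 x (D(11) + D(10)) = 11 x (14684570 + 1334961).

Final answer: D(12) = 176214841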